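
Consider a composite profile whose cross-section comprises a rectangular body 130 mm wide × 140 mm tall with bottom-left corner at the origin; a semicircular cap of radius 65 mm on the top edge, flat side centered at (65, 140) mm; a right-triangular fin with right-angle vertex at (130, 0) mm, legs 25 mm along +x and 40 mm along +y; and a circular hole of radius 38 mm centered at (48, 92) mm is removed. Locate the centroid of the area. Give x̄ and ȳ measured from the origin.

Part | A | x̄ᵢ | ȳᵢ | A·x̄ᵢ | A·ȳᵢ
rectangular body | 18200.00 | 65.00 | 70.00 | 1183000.00 | 1274000.00
semicircular top | 6636.61 | 65.00 | 167.59 | 431379.94 | 1112209.36
triangular fin | 500.00 | 138.33 | 13.33 | 69166.67 | 6666.67
hole | -4536.46 | 48.00 | 92.00 | -217750.07 | -417354.30
Σ | 20800.15 |  |  | 1465796.54 | 1975521.73
x̄ = 1465796.54 / 20800.15 = 70.47 mm
ȳ = 1975521.73 / 20800.15 = 94.98 mm

x̄ = 70.47 mm, ȳ = 94.98 mm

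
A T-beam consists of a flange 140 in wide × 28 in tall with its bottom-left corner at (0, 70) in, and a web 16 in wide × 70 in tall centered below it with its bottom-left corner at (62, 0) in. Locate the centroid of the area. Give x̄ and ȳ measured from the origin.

x̄ = 70.00 in, ȳ = 73.11 in

Part | A | x̄ᵢ | ȳᵢ | A·x̄ᵢ | A·ȳᵢ
web | 1120.00 | 70.00 | 35.00 | 78400.00 | 39200.00
flange | 3920.00 | 70.00 | 84.00 | 274400.00 | 329280.00
Σ | 5040.00 |  |  | 352800.00 | 368480.00
x̄ = 352800.00 / 5040.00 = 70.00 in
ȳ = 368480.00 / 5040.00 = 73.11 in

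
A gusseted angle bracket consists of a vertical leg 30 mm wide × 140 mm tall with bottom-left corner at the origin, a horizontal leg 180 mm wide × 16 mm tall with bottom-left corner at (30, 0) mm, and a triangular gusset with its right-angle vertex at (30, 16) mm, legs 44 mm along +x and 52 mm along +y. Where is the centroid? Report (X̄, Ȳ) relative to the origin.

X̄ = 55.90 mm, Ȳ = 43.19 mm

vertical leg: A = 30 × 140 = 4200.00, centroid at (15.00, 70.00).
horizontal leg: A = 180 × 16 = 2880.00, centroid at (120.00, 8.00).
gusset: A = ½·44·52 = 1144.00, centroid at (44.67, 33.33).
ΣA = 8224.00 mm²
ΣAX̄ = (4200.00)(15.00) + (2880.00)(120.00) + (1144.00)(44.67) = 459698.67 mm³
ΣAȲ = (4200.00)(70.00) + (2880.00)(8.00) + (1144.00)(33.33) = 355173.33 mm³
X̄ = 459698.67 / 8224.00 = 55.90 mm
Ȳ = 355173.33 / 8224.00 = 43.19 mm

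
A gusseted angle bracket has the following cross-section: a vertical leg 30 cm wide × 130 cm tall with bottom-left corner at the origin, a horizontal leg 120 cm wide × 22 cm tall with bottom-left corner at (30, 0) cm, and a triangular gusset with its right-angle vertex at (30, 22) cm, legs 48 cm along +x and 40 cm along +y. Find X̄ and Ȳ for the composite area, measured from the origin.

X̄ = 45.37 cm, Ȳ = 42.19 cm

vertical leg: A = 30 × 130 = 3900.00, centroid at (15.00, 65.00).
horizontal leg: A = 120 × 22 = 2640.00, centroid at (90.00, 11.00).
gusset: A = ½·48·40 = 960.00, centroid at (46.00, 35.33).
ΣA = 7500.00 cm², ΣAX̄ = 340260.00 cm³, ΣAȲ = 316460.00 cm³.
X̄ = 340260.00/7500.00 = 45.37 cm; Ȳ = 316460.00/7500.00 = 42.19 cm.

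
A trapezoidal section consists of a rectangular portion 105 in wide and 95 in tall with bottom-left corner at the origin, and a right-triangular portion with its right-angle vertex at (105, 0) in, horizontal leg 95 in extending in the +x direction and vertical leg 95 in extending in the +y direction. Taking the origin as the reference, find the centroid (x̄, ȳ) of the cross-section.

Part | A | x̄ᵢ | ȳᵢ | A·x̄ᵢ | A·ȳᵢ
rectangular portion | 9975.00 | 52.50 | 47.50 | 523687.50 | 473812.50
triangular portion | 4512.50 | 136.67 | 31.67 | 616708.33 | 142895.83
Σ | 14487.50 |  |  | 1140395.83 | 616708.33
x̄ = 1140395.83 / 14487.50 = 78.72 in
ȳ = 616708.33 / 14487.50 = 42.57 in

x̄ = 78.72 in, ȳ = 42.57 in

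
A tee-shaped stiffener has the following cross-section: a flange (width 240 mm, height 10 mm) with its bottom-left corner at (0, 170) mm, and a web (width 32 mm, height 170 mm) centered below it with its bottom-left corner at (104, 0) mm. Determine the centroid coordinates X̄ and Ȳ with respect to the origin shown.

Part | A | x̄ᵢ | ȳᵢ | A·x̄ᵢ | A·ȳᵢ
web | 5440.00 | 120.00 | 85.00 | 652800.00 | 462400.00
flange | 2400.00 | 120.00 | 175.00 | 288000.00 | 420000.00
Σ | 7840.00 |  |  | 940800.00 | 882400.00
X̄ = 940800.00 / 7840.00 = 120.00 mm
Ȳ = 882400.00 / 7840.00 = 112.55 mm

X̄ = 120.00 mm, Ȳ = 112.55 mm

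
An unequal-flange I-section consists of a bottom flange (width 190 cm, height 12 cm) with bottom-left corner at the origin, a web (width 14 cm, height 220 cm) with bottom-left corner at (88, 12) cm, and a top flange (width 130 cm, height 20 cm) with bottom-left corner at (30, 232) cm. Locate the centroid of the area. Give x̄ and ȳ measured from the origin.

Part | A | x̄ᵢ | ȳᵢ | A·x̄ᵢ | A·ȳᵢ
bottom flange | 2280.00 | 95.00 | 6.00 | 216600.00 | 13680.00
web | 3080.00 | 95.00 | 122.00 | 292600.00 | 375760.00
top flange | 2600.00 | 95.00 | 242.00 | 247000.00 | 629200.00
Σ | 7960.00 |  |  | 756200.00 | 1018640.00
x̄ = 756200.00 / 7960.00 = 95.00 cm
ȳ = 1018640.00 / 7960.00 = 127.97 cm

x̄ = 95.00 cm, ȳ = 127.97 cm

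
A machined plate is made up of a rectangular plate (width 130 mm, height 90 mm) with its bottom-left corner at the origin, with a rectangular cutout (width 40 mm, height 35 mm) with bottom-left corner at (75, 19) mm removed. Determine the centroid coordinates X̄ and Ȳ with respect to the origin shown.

plate: A = 130 × 90 = 11700.00, centroid at (65.00, 45.00).
hole: A = −(40 × 35) = -1400.00, centroid at (95.00, 36.50).
ΣA = 10300.00 mm², ΣAX̄ = 627500.00 mm³, ΣAȲ = 475400.00 mm³.
X̄ = 627500.00/10300.00 = 60.92 mm; Ȳ = 475400.00/10300.00 = 46.16 mm.

X̄ = 60.92 mm, Ȳ = 46.16 mm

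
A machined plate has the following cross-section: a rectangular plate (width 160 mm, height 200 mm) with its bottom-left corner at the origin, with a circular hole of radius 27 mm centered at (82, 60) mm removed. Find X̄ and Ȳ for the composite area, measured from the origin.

plate: A = 160 × 200 = 32000.00, centroid at (80.00, 100.00).
hole: A = −π·27² = -2290.22, centroid at (82.00, 60.00).
ΣA = 29709.78 mm², ΣAX̄ = 2372201.87 mm³, ΣAȲ = 3062586.74 mm³.
X̄ = 2372201.87/29709.78 = 79.85 mm; Ȳ = 3062586.74/29709.78 = 103.08 mm.

X̄ = 79.85 mm, Ȳ = 103.08 mm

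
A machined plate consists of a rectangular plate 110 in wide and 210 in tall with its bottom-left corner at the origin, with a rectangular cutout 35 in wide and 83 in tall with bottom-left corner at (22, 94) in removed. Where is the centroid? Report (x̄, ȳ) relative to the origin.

plate: A = 110 × 210 = 23100.00, centroid at (55.00, 105.00).
hole: A = −(35 × 83) = -2905.00, centroid at (39.50, 135.50).
ΣA = 20195.00 in², ΣAx̄ = 1155752.50 in³, ΣAȳ = 2031872.50 in³.
x̄ = 1155752.50/20195.00 = 57.23 in; ȳ = 2031872.50/20195.00 = 100.61 in.

x̄ = 57.23 in, ȳ = 100.61 in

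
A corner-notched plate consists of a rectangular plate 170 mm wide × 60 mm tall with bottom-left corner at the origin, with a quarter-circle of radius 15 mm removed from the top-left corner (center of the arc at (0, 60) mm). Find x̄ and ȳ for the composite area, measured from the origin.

x̄ = 86.39 mm, ȳ = 29.58 mm

Part | A | x̄ᵢ | ȳᵢ | A·x̄ᵢ | A·ȳᵢ
plate | 10200.00 | 85.00 | 30.00 | 867000.00 | 306000.00
removed quarter-circle | -176.71 | 6.37 | 53.63 | -1125.00 | -9477.88
Σ | 10023.29 |  |  | 865875.00 | 296522.12
x̄ = 865875.00 / 10023.29 = 86.39 mm
ȳ = 296522.12 / 10023.29 = 29.58 mm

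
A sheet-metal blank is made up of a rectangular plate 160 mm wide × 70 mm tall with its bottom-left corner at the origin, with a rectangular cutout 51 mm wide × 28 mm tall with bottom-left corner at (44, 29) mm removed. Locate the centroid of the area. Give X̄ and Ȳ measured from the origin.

Part | A | x̄ᵢ | ȳᵢ | A·x̄ᵢ | A·ȳᵢ
plate | 11200.00 | 80.00 | 35.00 | 896000.00 | 392000.00
hole | -1428.00 | 69.50 | 43.00 | -99246.00 | -61404.00
Σ | 9772.00 |  |  | 796754.00 | 330596.00
X̄ = 796754.00 / 9772.00 = 81.53 mm
Ȳ = 330596.00 / 9772.00 = 33.83 mm

X̄ = 81.53 mm, Ȳ = 33.83 mm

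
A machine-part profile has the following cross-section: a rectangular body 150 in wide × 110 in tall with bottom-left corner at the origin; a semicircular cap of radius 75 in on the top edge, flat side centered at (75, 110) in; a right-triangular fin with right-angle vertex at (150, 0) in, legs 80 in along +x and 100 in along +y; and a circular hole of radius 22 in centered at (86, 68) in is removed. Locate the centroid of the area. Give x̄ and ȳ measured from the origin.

x̄ = 89.02 in, ȳ = 78.76 in

rectangular body: A = 150 × 110 = 16500.00, centroid at (75.00, 55.00).
semicircular top: A = ½π·75² = 8835.73, centroid at (75.00, 141.83).
triangular fin: A = ½·80·100 = 4000.00, centroid at (176.67, 33.33).
hole: A = −π·22² = -1520.53, centroid at (86.00, 68.00).
ΣA = 27815.20 in², ΣAx̄ = 2476080.71 in³, ΣAȳ = 2190617.46 in³.
x̄ = 2476080.71/27815.20 = 89.02 in; ȳ = 2190617.46/27815.20 = 78.76 in.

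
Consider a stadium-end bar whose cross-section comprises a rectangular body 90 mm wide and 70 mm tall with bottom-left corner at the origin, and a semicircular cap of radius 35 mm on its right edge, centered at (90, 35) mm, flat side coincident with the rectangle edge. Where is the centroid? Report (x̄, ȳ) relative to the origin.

x̄ = 59.00 mm, ȳ = 35.00 mm

rectangular body: A = 90 × 70 = 6300.00, centroid at (45.00, 35.00).
semicircular end: A = ½π·35² = 1924.23, centroid at (104.85, 35.00).
ΣA = 8224.23 mm², ΣAx̄ = 485263.63 mm³, ΣAȳ = 287847.89 mm³.
x̄ = 485263.63/8224.23 = 59.00 mm; ȳ = 287847.89/8224.23 = 35.00 mm.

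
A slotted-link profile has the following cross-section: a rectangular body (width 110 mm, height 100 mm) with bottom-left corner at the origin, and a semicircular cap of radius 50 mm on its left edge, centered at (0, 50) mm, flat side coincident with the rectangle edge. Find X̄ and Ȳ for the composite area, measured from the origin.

rectangular body: A = 110 × 100 = 11000.00, centroid at (55.00, 50.00).
semicircular end: A = ½π·50² = 3926.99, centroid at (-21.22, 50.00).
ΣA = 14926.99 mm², ΣAX̄ = 521666.67 mm³, ΣAȲ = 746349.54 mm³.
X̄ = 521666.67/14926.99 = 34.95 mm; Ȳ = 746349.54/14926.99 = 50.00 mm.

X̄ = 34.95 mm, Ȳ = 50.00 mm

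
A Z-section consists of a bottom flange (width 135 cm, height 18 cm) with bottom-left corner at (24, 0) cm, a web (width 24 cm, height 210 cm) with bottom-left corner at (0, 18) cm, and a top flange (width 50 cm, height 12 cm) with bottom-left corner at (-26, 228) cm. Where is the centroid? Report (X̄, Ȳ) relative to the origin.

X̄ = 34.97 cm, Ȳ = 96.93 cm

bottom flange: A = 135 × 18 = 2430.00, centroid at (91.50, 9.00).
web: A = 24 × 210 = 5040.00, centroid at (12.00, 123.00).
top flange: A = 50 × 12 = 600.00, centroid at (-1.00, 234.00).
ΣA = 8070.00 cm²
ΣAX̄ = (2430.00)(91.50) + (5040.00)(12.00) + (600.00)(-1.00) = 282225.00 cm³
ΣAȲ = (2430.00)(9.00) + (5040.00)(123.00) + (600.00)(234.00) = 782190.00 cm³
X̄ = 282225.00 / 8070.00 = 34.97 cm
Ȳ = 782190.00 / 8070.00 = 96.93 cm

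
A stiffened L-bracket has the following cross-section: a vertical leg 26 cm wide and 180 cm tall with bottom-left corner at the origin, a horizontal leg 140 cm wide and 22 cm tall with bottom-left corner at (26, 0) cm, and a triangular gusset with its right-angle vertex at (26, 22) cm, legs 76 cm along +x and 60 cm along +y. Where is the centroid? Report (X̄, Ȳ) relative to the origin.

X̄ = 47.17 cm, Ȳ = 54.86 cm

vertical leg: A = 26 × 180 = 4680.00, centroid at (13.00, 90.00).
horizontal leg: A = 140 × 22 = 3080.00, centroid at (96.00, 11.00).
gusset: A = ½·76·60 = 2280.00, centroid at (51.33, 42.00).
ΣA = 10040.00 cm²
ΣAX̄ = (4680.00)(13.00) + (3080.00)(96.00) + (2280.00)(51.33) = 473560.00 cm³
ΣAȲ = (4680.00)(90.00) + (3080.00)(11.00) + (2280.00)(42.00) = 550840.00 cm³
X̄ = 473560.00 / 10040.00 = 47.17 cm
Ȳ = 550840.00 / 10040.00 = 54.86 cm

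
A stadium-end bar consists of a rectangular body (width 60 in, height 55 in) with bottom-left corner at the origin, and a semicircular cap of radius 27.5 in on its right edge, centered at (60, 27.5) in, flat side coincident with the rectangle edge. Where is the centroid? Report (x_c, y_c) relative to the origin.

Part | A | x̄ᵢ | ȳᵢ | A·x̄ᵢ | A·ȳᵢ
rectangular body | 3300.00 | 30.00 | 27.50 | 99000.00 | 90750.00
semicircular end | 1187.91 | 71.67 | 27.50 | 85139.47 | 32667.65
Σ | 4487.91 |  |  | 184139.47 | 123417.65
x_c = 184139.47 / 4487.91 = 41.03 in
y_c = 123417.65 / 4487.91 = 27.50 in

x_c = 41.03 in, y_c = 27.50 in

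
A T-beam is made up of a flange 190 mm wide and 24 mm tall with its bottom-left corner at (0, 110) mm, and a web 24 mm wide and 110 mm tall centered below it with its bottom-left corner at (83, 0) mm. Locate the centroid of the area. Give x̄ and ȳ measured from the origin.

x̄ = 95.00 mm, ȳ = 97.43 mm

web: A = 24 × 110 = 2640.00, centroid at (95.00, 55.00).
flange: A = 190 × 24 = 4560.00, centroid at (95.00, 122.00).
ΣA = 7200.00 mm²
ΣAx̄ = (2640.00)(95.00) + (4560.00)(95.00) = 684000.00 mm³
ΣAȳ = (2640.00)(55.00) + (4560.00)(122.00) = 701520.00 mm³
x̄ = 684000.00 / 7200.00 = 95.00 mm
ȳ = 701520.00 / 7200.00 = 97.43 mm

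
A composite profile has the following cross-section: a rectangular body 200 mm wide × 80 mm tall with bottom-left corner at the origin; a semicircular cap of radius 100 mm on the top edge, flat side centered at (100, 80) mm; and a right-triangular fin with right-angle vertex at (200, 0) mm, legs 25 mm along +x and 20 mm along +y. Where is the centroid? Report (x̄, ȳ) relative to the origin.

x̄ = 100.85 mm, ȳ = 80.26 mm

Part | A | x̄ᵢ | ȳᵢ | A·x̄ᵢ | A·ȳᵢ
rectangular body | 16000.00 | 100.00 | 40.00 | 1600000.00 | 640000.00
semicircular top | 15707.96 | 100.00 | 122.44 | 1570796.33 | 1923303.73
triangular fin | 250.00 | 208.33 | 6.67 | 52083.33 | 1666.67
Σ | 31957.96 |  |  | 3222879.66 | 2564970.39
x̄ = 3222879.66 / 31957.96 = 100.85 mm
ȳ = 2564970.39 / 31957.96 = 80.26 mm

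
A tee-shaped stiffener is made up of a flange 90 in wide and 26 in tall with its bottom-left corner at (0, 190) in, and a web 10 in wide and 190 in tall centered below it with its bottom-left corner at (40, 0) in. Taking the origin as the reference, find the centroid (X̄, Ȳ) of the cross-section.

X̄ = 45.00 in, Ȳ = 154.60 in

web: A = 10 × 190 = 1900.00, centroid at (45.00, 95.00).
flange: A = 90 × 26 = 2340.00, centroid at (45.00, 203.00).
ΣA = 4240.00 in², ΣAX̄ = 190800.00 in³, ΣAȲ = 655520.00 in³.
X̄ = 190800.00/4240.00 = 45.00 in; Ȳ = 655520.00/4240.00 = 154.60 in.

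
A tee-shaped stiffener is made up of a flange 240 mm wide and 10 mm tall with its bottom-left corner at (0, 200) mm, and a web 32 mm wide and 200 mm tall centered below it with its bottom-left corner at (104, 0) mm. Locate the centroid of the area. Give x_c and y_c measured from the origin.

x_c = 120.00 mm, y_c = 128.64 mm

Part | A | x̄ᵢ | ȳᵢ | A·x̄ᵢ | A·ȳᵢ
web | 6400.00 | 120.00 | 100.00 | 768000.00 | 640000.00
flange | 2400.00 | 120.00 | 205.00 | 288000.00 | 492000.00
Σ | 8800.00 |  |  | 1056000.00 | 1132000.00
x_c = 1056000.00 / 8800.00 = 120.00 mm
y_c = 1132000.00 / 8800.00 = 128.64 mm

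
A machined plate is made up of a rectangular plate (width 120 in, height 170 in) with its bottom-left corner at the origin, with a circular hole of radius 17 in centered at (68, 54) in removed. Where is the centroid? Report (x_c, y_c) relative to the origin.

plate: A = 120 × 170 = 20400.00, centroid at (60.00, 85.00).
hole: A = −π·17² = -907.92, centroid at (68.00, 54.00).
ΣA = 19492.08 in²
ΣAx_c = (20400.00)(60.00) + (-907.92)(68.00) = 1162261.42 in³
ΣAy_c = (20400.00)(85.00) + (-907.92)(54.00) = 1684972.31 in³
x_c = 1162261.42 / 19492.08 = 59.63 in
y_c = 1684972.31 / 19492.08 = 86.44 in

x_c = 59.63 in, y_c = 86.44 in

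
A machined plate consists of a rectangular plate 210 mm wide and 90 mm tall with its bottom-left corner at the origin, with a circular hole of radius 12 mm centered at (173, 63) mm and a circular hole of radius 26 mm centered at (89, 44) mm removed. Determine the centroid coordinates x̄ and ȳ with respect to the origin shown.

plate: A = 210 × 90 = 18900.00, centroid at (105.00, 45.00).
hole 1: A = −π·12² = -452.39, centroid at (173.00, 63.00).
hole 2: A = −π·26² = -2123.72, centroid at (89.00, 44.00).
ΣA = 16323.89 mm², ΣAx̄ = 1717225.86 mm³, ΣAȳ = 728555.94 mm³.
x̄ = 1717225.86/16323.89 = 105.20 mm; ȳ = 728555.94/16323.89 = 44.63 mm.

x̄ = 105.20 mm, ȳ = 44.63 mm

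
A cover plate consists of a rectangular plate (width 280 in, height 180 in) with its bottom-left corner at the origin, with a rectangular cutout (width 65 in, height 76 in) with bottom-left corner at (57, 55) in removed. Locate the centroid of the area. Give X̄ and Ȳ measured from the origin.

X̄ = 145.49 in, Ȳ = 89.67 in

plate: A = 280 × 180 = 50400.00, centroid at (140.00, 90.00).
hole: A = −(65 × 76) = -4940.00, centroid at (89.50, 93.00).
ΣA = 45460.00 in², ΣAX̄ = 6613870.00 in³, ΣAȲ = 4076580.00 in³.
X̄ = 6613870.00/45460.00 = 145.49 in; Ȳ = 4076580.00/45460.00 = 89.67 in.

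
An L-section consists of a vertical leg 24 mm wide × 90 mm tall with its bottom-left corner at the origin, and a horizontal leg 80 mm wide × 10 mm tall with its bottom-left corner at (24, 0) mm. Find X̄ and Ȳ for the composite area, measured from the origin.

vertical leg: A = 24 × 90 = 2160.00, centroid at (12.00, 45.00).
horizontal leg: A = 80 × 10 = 800.00, centroid at (64.00, 5.00).
ΣA = 2960.00 mm²
ΣAX̄ = (2160.00)(12.00) + (800.00)(64.00) = 77120.00 mm³
ΣAȲ = (2160.00)(45.00) + (800.00)(5.00) = 101200.00 mm³
X̄ = 77120.00 / 2960.00 = 26.05 mm
Ȳ = 101200.00 / 2960.00 = 34.19 mm

X̄ = 26.05 mm, Ȳ = 34.19 mm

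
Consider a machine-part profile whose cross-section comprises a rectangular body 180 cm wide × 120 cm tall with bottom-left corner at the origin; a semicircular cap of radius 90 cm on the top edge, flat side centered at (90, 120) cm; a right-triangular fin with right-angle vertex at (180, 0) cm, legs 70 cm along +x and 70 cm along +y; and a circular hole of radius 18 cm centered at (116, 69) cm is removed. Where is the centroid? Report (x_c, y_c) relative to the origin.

x_c = 97.03 cm, y_c = 92.17 cm

rectangular body: A = 180 × 120 = 21600.00, centroid at (90.00, 60.00).
semicircular top: A = ½π·90² = 12723.45, centroid at (90.00, 158.20).
triangular fin: A = ½·70·70 = 2450.00, centroid at (203.33, 23.33).
hole: A = −π·18² = -1017.88, centroid at (116.00, 69.00).
ΣA = 35755.57 cm², ΣAx_c = 3469203.57 cm³, ΣAy_c = 3295747.25 cm³.
x_c = 3469203.57/35755.57 = 97.03 cm; y_c = 3295747.25/35755.57 = 92.17 cm.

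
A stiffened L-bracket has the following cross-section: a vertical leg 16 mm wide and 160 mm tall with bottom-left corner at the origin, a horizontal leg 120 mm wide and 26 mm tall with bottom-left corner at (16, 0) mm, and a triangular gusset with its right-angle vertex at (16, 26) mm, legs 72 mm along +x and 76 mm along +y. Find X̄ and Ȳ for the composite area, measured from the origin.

vertical leg: A = 16 × 160 = 2560.00, centroid at (8.00, 80.00).
horizontal leg: A = 120 × 26 = 3120.00, centroid at (76.00, 13.00).
gusset: A = ½·72·76 = 2736.00, centroid at (40.00, 51.33).
ΣA = 8416.00 mm², ΣAX̄ = 367040.00 mm³, ΣAȲ = 385808.00 mm³.
X̄ = 367040.00/8416.00 = 43.61 mm; Ȳ = 385808.00/8416.00 = 45.84 mm.

X̄ = 43.61 mm, Ȳ = 45.84 mm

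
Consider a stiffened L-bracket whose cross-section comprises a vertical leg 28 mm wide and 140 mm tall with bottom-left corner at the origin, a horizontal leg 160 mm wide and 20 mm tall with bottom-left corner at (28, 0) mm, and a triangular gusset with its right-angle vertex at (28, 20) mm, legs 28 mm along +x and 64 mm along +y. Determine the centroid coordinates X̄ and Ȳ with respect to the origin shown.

X̄ = 54.13 mm, Ȳ = 42.84 mm

vertical leg: A = 28 × 140 = 3920.00, centroid at (14.00, 70.00).
horizontal leg: A = 160 × 20 = 3200.00, centroid at (108.00, 10.00).
gusset: A = ½·28·64 = 896.00, centroid at (37.33, 41.33).
ΣA = 8016.00 mm²
ΣAX̄ = (3920.00)(14.00) + (3200.00)(108.00) + (896.00)(37.33) = 433930.67 mm³
ΣAȲ = (3920.00)(70.00) + (3200.00)(10.00) + (896.00)(41.33) = 343434.67 mm³
X̄ = 433930.67 / 8016.00 = 54.13 mm
Ȳ = 343434.67 / 8016.00 = 42.84 mm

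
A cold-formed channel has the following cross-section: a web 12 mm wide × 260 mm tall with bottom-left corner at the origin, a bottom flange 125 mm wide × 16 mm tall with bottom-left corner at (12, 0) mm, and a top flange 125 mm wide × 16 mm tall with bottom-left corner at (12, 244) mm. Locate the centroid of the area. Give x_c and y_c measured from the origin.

x_c = 44.48 mm, y_c = 130.00 mm

Part | A | x̄ᵢ | ȳᵢ | A·x̄ᵢ | A·ȳᵢ
web | 3120.00 | 6.00 | 130.00 | 18720.00 | 405600.00
bottom flange | 2000.00 | 74.50 | 8.00 | 149000.00 | 16000.00
top flange | 2000.00 | 74.50 | 252.00 | 149000.00 | 504000.00
Σ | 7120.00 |  |  | 316720.00 | 925600.00
x_c = 316720.00 / 7120.00 = 44.48 mm
y_c = 925600.00 / 7120.00 = 130.00 mm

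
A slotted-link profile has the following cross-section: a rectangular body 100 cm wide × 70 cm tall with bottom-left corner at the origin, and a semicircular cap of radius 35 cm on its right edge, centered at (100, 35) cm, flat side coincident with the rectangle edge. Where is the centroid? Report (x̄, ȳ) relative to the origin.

Part | A | x̄ᵢ | ȳᵢ | A·x̄ᵢ | A·ȳᵢ
rectangular body | 7000.00 | 50.00 | 35.00 | 350000.00 | 245000.00
semicircular end | 1924.23 | 114.85 | 35.00 | 221005.88 | 67347.89
Σ | 8924.23 |  |  | 571005.88 | 312347.89
x̄ = 571005.88 / 8924.23 = 63.98 cm
ȳ = 312347.89 / 8924.23 = 35.00 cm

x̄ = 63.98 cm, ȳ = 35.00 cm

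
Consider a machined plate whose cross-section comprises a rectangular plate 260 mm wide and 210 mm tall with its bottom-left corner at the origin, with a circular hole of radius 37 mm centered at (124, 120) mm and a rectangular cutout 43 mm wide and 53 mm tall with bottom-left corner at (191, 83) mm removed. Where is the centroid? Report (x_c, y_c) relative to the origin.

x_c = 126.62 mm, y_c = 103.44 mm

plate: A = 260 × 210 = 54600.00, centroid at (130.00, 105.00).
hole 1: A = −π·37² = -4300.84, centroid at (124.00, 120.00).
hole 2: A = −(43 × 53) = -2279.00, centroid at (212.50, 109.50).
ΣA = 48020.16 mm², ΣAx_c = 6080408.30 mm³, ΣAy_c = 4967348.66 mm³.
x_c = 6080408.30/48020.16 = 126.62 mm; y_c = 4967348.66/48020.16 = 103.44 mm.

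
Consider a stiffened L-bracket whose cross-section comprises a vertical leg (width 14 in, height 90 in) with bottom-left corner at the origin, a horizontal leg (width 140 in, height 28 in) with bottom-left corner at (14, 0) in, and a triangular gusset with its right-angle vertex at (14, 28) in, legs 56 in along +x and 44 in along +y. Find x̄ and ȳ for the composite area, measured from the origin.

Part | A | x̄ᵢ | ȳᵢ | A·x̄ᵢ | A·ȳᵢ
vertical leg | 1260.00 | 7.00 | 45.00 | 8820.00 | 56700.00
horizontal leg | 3920.00 | 84.00 | 14.00 | 329280.00 | 54880.00
gusset | 1232.00 | 32.67 | 42.67 | 40245.33 | 52565.33
Σ | 6412.00 |  |  | 378345.33 | 164145.33
x̄ = 378345.33 / 6412.00 = 59.01 in
ȳ = 164145.33 / 6412.00 = 25.60 in

x̄ = 59.01 in, ȳ = 25.60 in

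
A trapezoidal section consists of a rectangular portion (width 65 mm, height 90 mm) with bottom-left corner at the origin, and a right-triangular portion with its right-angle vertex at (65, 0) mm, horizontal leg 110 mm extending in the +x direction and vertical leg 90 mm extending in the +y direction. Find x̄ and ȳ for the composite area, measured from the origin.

x̄ = 64.20 mm, ȳ = 38.12 mm

Part | A | x̄ᵢ | ȳᵢ | A·x̄ᵢ | A·ȳᵢ
rectangular portion | 5850.00 | 32.50 | 45.00 | 190125.00 | 263250.00
triangular portion | 4950.00 | 101.67 | 30.00 | 503250.00 | 148500.00
Σ | 10800.00 |  |  | 693375.00 | 411750.00
x̄ = 693375.00 / 10800.00 = 64.20 mm
ȳ = 411750.00 / 10800.00 = 38.12 mm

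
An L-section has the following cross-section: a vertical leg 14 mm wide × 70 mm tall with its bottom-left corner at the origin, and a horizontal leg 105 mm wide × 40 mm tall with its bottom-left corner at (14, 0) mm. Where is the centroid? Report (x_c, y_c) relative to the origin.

vertical leg: A = 14 × 70 = 980.00, centroid at (7.00, 35.00).
horizontal leg: A = 105 × 40 = 4200.00, centroid at (66.50, 20.00).
ΣA = 5180.00 mm²
ΣAx_c = (980.00)(7.00) + (4200.00)(66.50) = 286160.00 mm³
ΣAy_c = (980.00)(35.00) + (4200.00)(20.00) = 118300.00 mm³
x_c = 286160.00 / 5180.00 = 55.24 mm
y_c = 118300.00 / 5180.00 = 22.84 mm

x_c = 55.24 mm, y_c = 22.84 mm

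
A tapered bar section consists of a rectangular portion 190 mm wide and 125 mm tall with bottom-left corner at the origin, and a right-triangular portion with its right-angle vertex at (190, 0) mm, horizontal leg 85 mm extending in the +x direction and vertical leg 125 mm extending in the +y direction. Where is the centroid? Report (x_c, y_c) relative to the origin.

rectangular portion: A = 190 × 125 = 23750.00, centroid at (95.00, 62.50).
triangular portion: A = ½·85·125 = 5312.50, centroid at (218.33, 41.67).
ΣA = 29062.50 mm², ΣAx_c = 3416145.83 mm³, ΣAy_c = 1705729.17 mm³.
x_c = 3416145.83/29062.50 = 117.54 mm; y_c = 1705729.17/29062.50 = 58.69 mm.

x_c = 117.54 mm, y_c = 58.69 mm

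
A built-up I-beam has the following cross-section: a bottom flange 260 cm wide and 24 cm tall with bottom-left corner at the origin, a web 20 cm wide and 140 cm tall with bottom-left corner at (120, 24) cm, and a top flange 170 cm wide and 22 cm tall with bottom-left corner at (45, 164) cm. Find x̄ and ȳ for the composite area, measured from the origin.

Part | A | x̄ᵢ | ȳᵢ | A·x̄ᵢ | A·ȳᵢ
bottom flange | 6240.00 | 130.00 | 12.00 | 811200.00 | 74880.00
web | 2800.00 | 130.00 | 94.00 | 364000.00 | 263200.00
top flange | 3740.00 | 130.00 | 175.00 | 486200.00 | 654500.00
Σ | 12780.00 |  |  | 1661400.00 | 992580.00
x̄ = 1661400.00 / 12780.00 = 130.00 cm
ȳ = 992580.00 / 12780.00 = 77.67 cm

x̄ = 130.00 cm, ȳ = 77.67 cm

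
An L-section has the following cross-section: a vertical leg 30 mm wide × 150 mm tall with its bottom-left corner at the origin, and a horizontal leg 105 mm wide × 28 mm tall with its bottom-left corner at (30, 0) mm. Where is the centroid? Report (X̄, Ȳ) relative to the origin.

vertical leg: A = 30 × 150 = 4500.00, centroid at (15.00, 75.00).
horizontal leg: A = 105 × 28 = 2940.00, centroid at (82.50, 14.00).
ΣA = 7440.00 mm², ΣAX̄ = 310050.00 mm³, ΣAȲ = 378660.00 mm³.
X̄ = 310050.00/7440.00 = 41.67 mm; Ȳ = 378660.00/7440.00 = 50.90 mm.

X̄ = 41.67 mm, Ȳ = 50.90 mm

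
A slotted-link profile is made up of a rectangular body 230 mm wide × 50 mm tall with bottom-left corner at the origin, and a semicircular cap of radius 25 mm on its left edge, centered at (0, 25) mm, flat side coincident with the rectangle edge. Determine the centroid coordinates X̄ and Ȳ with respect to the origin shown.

rectangular body: A = 230 × 50 = 11500.00, centroid at (115.00, 25.00).
semicircular end: A = ½π·25² = 981.75, centroid at (-10.61, 25.00).
ΣA = 12481.75 mm²
ΣAX̄ = (11500.00)(115.00) + (981.75)(-10.61) = 1312083.33 mm³
ΣAȲ = (11500.00)(25.00) + (981.75)(25.00) = 312043.69 mm³
X̄ = 1312083.33 / 12481.75 = 105.12 mm
Ȳ = 312043.69 / 12481.75 = 25.00 mm

X̄ = 105.12 mm, Ȳ = 25.00 mm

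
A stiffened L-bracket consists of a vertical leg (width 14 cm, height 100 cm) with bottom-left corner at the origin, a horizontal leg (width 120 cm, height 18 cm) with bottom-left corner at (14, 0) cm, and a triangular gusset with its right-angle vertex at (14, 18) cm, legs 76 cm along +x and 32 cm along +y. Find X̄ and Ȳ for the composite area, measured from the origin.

X̄ = 45.53 cm, Ȳ = 26.03 cm

vertical leg: A = 14 × 100 = 1400.00, centroid at (7.00, 50.00).
horizontal leg: A = 120 × 18 = 2160.00, centroid at (74.00, 9.00).
gusset: A = ½·76·32 = 1216.00, centroid at (39.33, 28.67).
ΣA = 4776.00 cm²
ΣAX̄ = (1400.00)(7.00) + (2160.00)(74.00) + (1216.00)(39.33) = 217469.33 cm³
ΣAȲ = (1400.00)(50.00) + (2160.00)(9.00) + (1216.00)(28.67) = 124298.67 cm³
X̄ = 217469.33 / 4776.00 = 45.53 cm
Ȳ = 124298.67 / 4776.00 = 26.03 cm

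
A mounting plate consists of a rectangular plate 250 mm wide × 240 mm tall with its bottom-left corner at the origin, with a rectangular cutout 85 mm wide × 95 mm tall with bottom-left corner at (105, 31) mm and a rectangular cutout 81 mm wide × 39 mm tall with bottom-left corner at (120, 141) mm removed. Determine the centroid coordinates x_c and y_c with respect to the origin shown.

plate: A = 250 × 240 = 60000.00, centroid at (125.00, 120.00).
hole 1: A = −(85 × 95) = -8075.00, centroid at (147.50, 78.50).
hole 2: A = −(81 × 39) = -3159.00, centroid at (160.50, 160.50).
ΣA = 48766.00 mm², ΣAx_c = 5801918.00 mm³, ΣAy_c = 6059093.00 mm³.
x_c = 5801918.00/48766.00 = 118.97 mm; y_c = 6059093.00/48766.00 = 124.25 mm.

x_c = 118.97 mm, y_c = 124.25 mm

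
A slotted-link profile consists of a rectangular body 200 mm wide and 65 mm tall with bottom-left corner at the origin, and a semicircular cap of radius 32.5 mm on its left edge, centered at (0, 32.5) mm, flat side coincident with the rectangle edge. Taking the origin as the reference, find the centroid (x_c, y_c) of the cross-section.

rectangular body: A = 200 × 65 = 13000.00, centroid at (100.00, 32.50).
semicircular end: A = ½π·32.5² = 1659.15, centroid at (-13.79, 32.50).
ΣA = 14659.15 mm², ΣAx_c = 1277114.58 mm³, ΣAy_c = 476422.49 mm³.
x_c = 1277114.58/14659.15 = 87.12 mm; y_c = 476422.49/14659.15 = 32.50 mm.

x_c = 87.12 mm, y_c = 32.50 mm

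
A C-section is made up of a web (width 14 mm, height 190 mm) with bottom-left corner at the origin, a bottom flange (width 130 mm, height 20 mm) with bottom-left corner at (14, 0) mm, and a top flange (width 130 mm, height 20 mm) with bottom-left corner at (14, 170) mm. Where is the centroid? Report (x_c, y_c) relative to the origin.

web: A = 14 × 190 = 2660.00, centroid at (7.00, 95.00).
bottom flange: A = 130 × 20 = 2600.00, centroid at (79.00, 10.00).
top flange: A = 130 × 20 = 2600.00, centroid at (79.00, 180.00).
ΣA = 7860.00 mm²
ΣAx_c = (2660.00)(7.00) + (2600.00)(79.00) + (2600.00)(79.00) = 429420.00 mm³
ΣAy_c = (2660.00)(95.00) + (2600.00)(10.00) + (2600.00)(180.00) = 746700.00 mm³
x_c = 429420.00 / 7860.00 = 54.63 mm
y_c = 746700.00 / 7860.00 = 95.00 mm

x_c = 54.63 mm, y_c = 95.00 mm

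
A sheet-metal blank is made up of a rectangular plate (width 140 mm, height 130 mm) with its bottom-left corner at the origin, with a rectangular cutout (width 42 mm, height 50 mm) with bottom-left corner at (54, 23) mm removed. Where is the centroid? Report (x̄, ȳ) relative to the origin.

x̄ = 69.35 mm, ȳ = 67.22 mm

plate: A = 140 × 130 = 18200.00, centroid at (70.00, 65.00).
hole: A = −(42 × 50) = -2100.00, centroid at (75.00, 48.00).
ΣA = 16100.00 mm²
ΣAx̄ = (18200.00)(70.00) + (-2100.00)(75.00) = 1116500.00 mm³
ΣAȳ = (18200.00)(65.00) + (-2100.00)(48.00) = 1082200.00 mm³
x̄ = 1116500.00 / 16100.00 = 69.35 mm
ȳ = 1082200.00 / 16100.00 = 67.22 mm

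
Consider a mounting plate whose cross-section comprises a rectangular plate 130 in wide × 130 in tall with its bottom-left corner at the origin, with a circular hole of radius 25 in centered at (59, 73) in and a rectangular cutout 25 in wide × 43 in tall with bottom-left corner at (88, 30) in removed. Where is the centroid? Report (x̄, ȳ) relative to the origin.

x̄ = 63.10 in, ȳ = 64.91 in

plate: A = 130 × 130 = 16900.00, centroid at (65.00, 65.00).
hole 1: A = −π·25² = -1963.50, centroid at (59.00, 73.00).
hole 2: A = −(25 × 43) = -1075.00, centroid at (100.50, 51.50).
ΣA = 13861.50 in², ΣAx̄ = 874616.27 in³, ΣAȳ = 899802.34 in³.
x̄ = 874616.27/13861.50 = 63.10 in; ȳ = 899802.34/13861.50 = 64.91 in.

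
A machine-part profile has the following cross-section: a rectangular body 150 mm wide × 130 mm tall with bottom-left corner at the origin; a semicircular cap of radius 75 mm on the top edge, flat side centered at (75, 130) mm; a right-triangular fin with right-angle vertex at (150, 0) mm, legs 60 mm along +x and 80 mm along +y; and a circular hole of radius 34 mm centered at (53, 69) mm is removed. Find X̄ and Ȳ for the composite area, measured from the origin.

X̄ = 86.36 mm, Ȳ = 92.64 mm

rectangular body: A = 150 × 130 = 19500.00, centroid at (75.00, 65.00).
semicircular top: A = ½π·75² = 8835.73, centroid at (75.00, 161.83).
triangular fin: A = ½·60·80 = 2400.00, centroid at (170.00, 26.67).
hole: A = −π·34² = -3631.68, centroid at (53.00, 69.00).
ΣA = 27104.05 mm²
ΣAX̄ = (19500.00)(75.00) + (8835.73)(75.00) + (2400.00)(170.00) + (-3631.68)(53.00) = 2340700.60 mm³
ΣAȲ = (19500.00)(65.00) + (8835.73)(161.83) + (2400.00)(26.67) + (-3631.68)(69.00) = 2510808.82 mm³
X̄ = 2340700.60 / 27104.05 = 86.36 mm
Ȳ = 2510808.82 / 27104.05 = 92.64 mm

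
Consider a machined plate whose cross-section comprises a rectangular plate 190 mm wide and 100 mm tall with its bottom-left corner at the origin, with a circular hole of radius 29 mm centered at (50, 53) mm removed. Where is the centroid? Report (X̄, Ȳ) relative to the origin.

X̄ = 102.27 mm, Ȳ = 49.52 mm

plate: A = 190 × 100 = 19000.00, centroid at (95.00, 50.00).
hole: A = −π·29² = -2642.08, centroid at (50.00, 53.00).
ΣA = 16357.92 mm²
ΣAX̄ = (19000.00)(95.00) + (-2642.08)(50.00) = 1672896.03 mm³
ΣAȲ = (19000.00)(50.00) + (-2642.08)(53.00) = 809969.79 mm³
X̄ = 1672896.03 / 16357.92 = 102.27 mm
Ȳ = 809969.79 / 16357.92 = 49.52 mm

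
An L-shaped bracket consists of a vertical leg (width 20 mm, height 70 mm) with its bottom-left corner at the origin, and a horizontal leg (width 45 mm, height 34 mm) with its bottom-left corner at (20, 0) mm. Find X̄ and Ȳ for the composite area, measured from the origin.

vertical leg: A = 20 × 70 = 1400.00, centroid at (10.00, 35.00).
horizontal leg: A = 45 × 34 = 1530.00, centroid at (42.50, 17.00).
ΣA = 2930.00 mm², ΣAX̄ = 79025.00 mm³, ΣAȲ = 75010.00 mm³.
X̄ = 79025.00/2930.00 = 26.97 mm; Ȳ = 75010.00/2930.00 = 25.60 mm.

X̄ = 26.97 mm, Ȳ = 25.60 mm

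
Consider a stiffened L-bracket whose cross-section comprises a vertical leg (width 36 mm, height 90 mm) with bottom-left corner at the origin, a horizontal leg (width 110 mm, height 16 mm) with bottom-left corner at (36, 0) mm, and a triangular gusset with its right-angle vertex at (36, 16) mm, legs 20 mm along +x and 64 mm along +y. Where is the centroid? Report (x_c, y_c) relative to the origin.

Part | A | x̄ᵢ | ȳᵢ | A·x̄ᵢ | A·ȳᵢ
vertical leg | 3240.00 | 18.00 | 45.00 | 58320.00 | 145800.00
horizontal leg | 1760.00 | 91.00 | 8.00 | 160160.00 | 14080.00
gusset | 640.00 | 42.67 | 37.33 | 27306.67 | 23893.33
Σ | 5640.00 |  |  | 245786.67 | 183773.33
x_c = 245786.67 / 5640.00 = 43.58 mm
y_c = 183773.33 / 5640.00 = 32.58 mm

x_c = 43.58 mm, y_c = 32.58 mm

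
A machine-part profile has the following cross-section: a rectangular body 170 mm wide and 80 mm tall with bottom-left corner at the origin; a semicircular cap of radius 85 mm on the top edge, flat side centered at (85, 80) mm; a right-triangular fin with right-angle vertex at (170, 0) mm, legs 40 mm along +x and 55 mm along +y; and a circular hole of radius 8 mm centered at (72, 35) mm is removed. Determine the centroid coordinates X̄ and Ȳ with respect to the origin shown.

Part | A | x̄ᵢ | ȳᵢ | A·x̄ᵢ | A·ȳᵢ
rectangular body | 13600.00 | 85.00 | 40.00 | 1156000.00 | 544000.00
semicircular top | 11349.00 | 85.00 | 116.08 | 964665.29 | 1317336.94
triangular fin | 1100.00 | 183.33 | 18.33 | 201666.67 | 20166.67
hole | -201.06 | 72.00 | 35.00 | -14476.46 | -7037.17
Σ | 25847.94 |  |  | 2307855.50 | 1874466.44
X̄ = 2307855.50 / 25847.94 = 89.29 mm
Ȳ = 1874466.44 / 25847.94 = 72.52 mm

X̄ = 89.29 mm, Ȳ = 72.52 mm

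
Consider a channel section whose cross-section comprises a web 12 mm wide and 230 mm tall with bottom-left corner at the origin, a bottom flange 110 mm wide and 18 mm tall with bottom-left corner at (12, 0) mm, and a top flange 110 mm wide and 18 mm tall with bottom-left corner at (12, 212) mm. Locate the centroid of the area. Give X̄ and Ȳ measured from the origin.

X̄ = 41.95 mm, Ȳ = 115.00 mm

Part | A | x̄ᵢ | ȳᵢ | A·x̄ᵢ | A·ȳᵢ
web | 2760.00 | 6.00 | 115.00 | 16560.00 | 317400.00
bottom flange | 1980.00 | 67.00 | 9.00 | 132660.00 | 17820.00
top flange | 1980.00 | 67.00 | 221.00 | 132660.00 | 437580.00
Σ | 6720.00 |  |  | 281880.00 | 772800.00
X̄ = 281880.00 / 6720.00 = 41.95 mm
Ȳ = 772800.00 / 6720.00 = 115.00 mm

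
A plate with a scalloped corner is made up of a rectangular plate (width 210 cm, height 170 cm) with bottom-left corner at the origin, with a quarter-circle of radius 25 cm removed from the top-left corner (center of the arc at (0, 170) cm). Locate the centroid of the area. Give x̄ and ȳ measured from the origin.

plate: A = 210 × 170 = 35700.00, centroid at (105.00, 85.00).
removed quarter-circle: A = −¼π·25² = -490.87, centroid at (10.61, 159.39).
ΣA = 35209.13 cm²
ΣAx̄ = (35700.00)(105.00) + (-490.87)(10.61) = 3743291.67 cm³
ΣAȳ = (35700.00)(85.00) + (-490.87)(159.39) = 2956259.78 cm³
x̄ = 3743291.67 / 35209.13 = 106.32 cm
ȳ = 2956259.78 / 35209.13 = 83.96 cm

x̄ = 106.32 cm, ȳ = 83.96 cm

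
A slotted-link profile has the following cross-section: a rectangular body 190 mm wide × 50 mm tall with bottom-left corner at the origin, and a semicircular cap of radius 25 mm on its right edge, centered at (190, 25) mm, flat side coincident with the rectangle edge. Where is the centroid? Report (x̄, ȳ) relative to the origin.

x̄ = 104.89 mm, ȳ = 25.00 mm

Part | A | x̄ᵢ | ȳᵢ | A·x̄ᵢ | A·ȳᵢ
rectangular body | 9500.00 | 95.00 | 25.00 | 902500.00 | 237500.00
semicircular end | 981.75 | 200.61 | 25.00 | 196948.73 | 24543.69
Σ | 10481.75 |  |  | 1099448.73 | 262043.69
x̄ = 1099448.73 / 10481.75 = 104.89 mm
ȳ = 262043.69 / 10481.75 = 25.00 mm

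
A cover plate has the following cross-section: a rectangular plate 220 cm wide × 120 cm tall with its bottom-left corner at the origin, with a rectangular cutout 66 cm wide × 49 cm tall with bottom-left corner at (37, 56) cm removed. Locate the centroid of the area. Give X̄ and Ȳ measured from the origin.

X̄ = 115.58 cm, Ȳ = 57.14 cm

plate: A = 220 × 120 = 26400.00, centroid at (110.00, 60.00).
hole: A = −(66 × 49) = -3234.00, centroid at (70.00, 80.50).
ΣA = 23166.00 cm²
ΣAX̄ = (26400.00)(110.00) + (-3234.00)(70.00) = 2677620.00 cm³
ΣAȲ = (26400.00)(60.00) + (-3234.00)(80.50) = 1323663.00 cm³
X̄ = 2677620.00 / 23166.00 = 115.58 cm
Ȳ = 1323663.00 / 23166.00 = 57.14 cm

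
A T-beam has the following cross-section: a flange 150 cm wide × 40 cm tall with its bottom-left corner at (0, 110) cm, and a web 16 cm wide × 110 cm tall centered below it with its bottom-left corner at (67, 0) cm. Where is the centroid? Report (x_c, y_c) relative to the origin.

web: A = 16 × 110 = 1760.00, centroid at (75.00, 55.00).
flange: A = 150 × 40 = 6000.00, centroid at (75.00, 130.00).
ΣA = 7760.00 cm²
ΣAx_c = (1760.00)(75.00) + (6000.00)(75.00) = 582000.00 cm³
ΣAy_c = (1760.00)(55.00) + (6000.00)(130.00) = 876800.00 cm³
x_c = 582000.00 / 7760.00 = 75.00 cm
y_c = 876800.00 / 7760.00 = 112.99 cm

x_c = 75.00 cm, y_c = 112.99 cm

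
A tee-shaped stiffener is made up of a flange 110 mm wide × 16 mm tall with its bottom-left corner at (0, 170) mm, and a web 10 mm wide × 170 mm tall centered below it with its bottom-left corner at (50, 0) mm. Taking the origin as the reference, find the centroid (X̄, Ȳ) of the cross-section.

X̄ = 55.00 mm, Ȳ = 132.31 mm

web: A = 10 × 170 = 1700.00, centroid at (55.00, 85.00).
flange: A = 110 × 16 = 1760.00, centroid at (55.00, 178.00).
ΣA = 3460.00 mm², ΣAX̄ = 190300.00 mm³, ΣAȲ = 457780.00 mm³.
X̄ = 190300.00/3460.00 = 55.00 mm; Ȳ = 457780.00/3460.00 = 132.31 mm.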